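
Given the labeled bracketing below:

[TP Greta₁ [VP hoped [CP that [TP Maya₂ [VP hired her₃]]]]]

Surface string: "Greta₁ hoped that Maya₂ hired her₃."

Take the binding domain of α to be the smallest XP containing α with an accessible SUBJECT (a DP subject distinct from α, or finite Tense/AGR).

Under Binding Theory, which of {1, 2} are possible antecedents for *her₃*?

{1}

*her* is a pronoun, so Principle B applies: it must be free in its binding domain.
Binding domain of *her₃*: the embedded TP, whose subject is Maya₂.
*Greta₁* c-commands the pronoun but from outside its binding domain, and is not c-commanded by it → coindexation permitted.
*Maya₂* c-commands the pronoun within its binding domain → coindexation would violate Principle B.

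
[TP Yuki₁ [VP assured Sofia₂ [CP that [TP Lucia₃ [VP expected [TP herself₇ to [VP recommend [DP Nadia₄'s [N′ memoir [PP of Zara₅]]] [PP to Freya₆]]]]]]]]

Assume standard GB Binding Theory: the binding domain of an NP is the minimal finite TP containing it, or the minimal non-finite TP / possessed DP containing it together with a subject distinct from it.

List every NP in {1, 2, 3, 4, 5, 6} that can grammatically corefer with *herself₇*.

*herself* is an anaphor, so Principle A applies: it must be bound in its binding domain.
Binding domain of *herself₇*: the embedded TP, whose subject is Lucia₃.
*Yuki₁* c-commands the anaphor but is outside its binding domain → cannot satisfy Principle A.
*Sofia₂* c-commands the anaphor but is outside its binding domain → cannot satisfy Principle A.
*Lucia₃* c-commands the anaphor within its binding domain → licit binder.
*Nadia₄* does not c-command the anaphor → cannot bind it.
*Zara₅* does not c-command the anaphor → cannot bind it.
*Freya₆* does not c-command the anaphor → cannot bind it.

{3}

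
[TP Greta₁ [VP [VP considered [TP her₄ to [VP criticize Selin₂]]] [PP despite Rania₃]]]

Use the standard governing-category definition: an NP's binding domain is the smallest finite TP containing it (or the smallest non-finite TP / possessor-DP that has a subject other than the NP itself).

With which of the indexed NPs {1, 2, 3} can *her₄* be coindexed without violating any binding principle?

*her* is a pronoun, so Principle B applies: it must be free in its binding domain.
Binding domain of *her₄*: the matrix TP, whose subject is Greta₁.
*Greta₁* c-commands the pronoun within its binding domain → coindexation would violate Principle B.
*Selin₂*: the pronoun c-commands this R-expression → coindexation would violate Principle C on *Selin₂*.
*Rania₃* and the pronoun do not c-command one another → neither Principle B nor Principle C is at stake; coindexation permitted.

{3}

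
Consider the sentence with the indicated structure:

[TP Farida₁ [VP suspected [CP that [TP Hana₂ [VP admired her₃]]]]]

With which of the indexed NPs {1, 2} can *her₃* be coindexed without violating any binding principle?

{1}

*her* is a pronoun, so Principle B applies: it must be free in its binding domain.
Binding domain of *her₃*: the embedded TP, whose subject is Hana₂.
*Farida₁* c-commands the pronoun but from outside its binding domain, and is not c-commanded by it → coindexation permitted.
*Hana₂* c-commands the pronoun within its binding domain → coindexation would violate Principle B.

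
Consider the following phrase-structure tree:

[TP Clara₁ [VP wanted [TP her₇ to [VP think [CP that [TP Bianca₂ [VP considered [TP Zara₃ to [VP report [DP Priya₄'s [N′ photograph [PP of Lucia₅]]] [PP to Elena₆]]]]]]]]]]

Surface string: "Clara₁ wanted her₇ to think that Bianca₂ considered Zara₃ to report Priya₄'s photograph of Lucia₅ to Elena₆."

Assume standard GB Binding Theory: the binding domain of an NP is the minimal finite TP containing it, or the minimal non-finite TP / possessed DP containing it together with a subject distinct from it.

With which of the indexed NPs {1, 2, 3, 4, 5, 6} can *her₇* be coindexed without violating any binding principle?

none

*her* is a pronoun, so Principle B applies: it must be free in its binding domain.
Binding domain of *her₇*: the matrix TP, whose subject is Clara₁.
*Clara₁* c-commands the pronoun within its binding domain → coindexation would violate Principle B.
*Bianca₂*: the pronoun c-commands this R-expression → coindexation would violate Principle C on *Bianca₂*.
*Zara₃*: the pronoun c-commands this R-expression → coindexation would violate Principle C on *Zara₃*.
*Priya₄*: the pronoun c-commands this R-expression → coindexation would violate Principle C on *Priya₄*.
*Lucia₅*: the pronoun c-commands this R-expression → coindexation would violate Principle C on *Lucia₅*.
*Elena₆*: the pronoun c-commands this R-expression → coindexation would violate Principle C on *Elena₆*.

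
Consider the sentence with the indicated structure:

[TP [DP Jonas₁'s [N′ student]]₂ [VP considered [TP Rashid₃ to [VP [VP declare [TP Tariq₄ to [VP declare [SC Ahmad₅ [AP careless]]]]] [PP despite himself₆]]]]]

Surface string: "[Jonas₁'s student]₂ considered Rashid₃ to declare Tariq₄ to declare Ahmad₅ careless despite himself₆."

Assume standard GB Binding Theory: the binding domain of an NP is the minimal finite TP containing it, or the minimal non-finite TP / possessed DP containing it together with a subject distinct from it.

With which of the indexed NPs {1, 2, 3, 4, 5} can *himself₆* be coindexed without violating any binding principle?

*himself* is an anaphor, so Principle A applies: it must be bound in its binding domain.
Binding domain of *himself₆*: the embedded TP, whose subject is Rashid₃.
*Jonas₁* does not c-command the anaphor → cannot bind it.
*[Jonas₁'s student]₂* c-commands the anaphor but is outside its binding domain → cannot satisfy Principle A.
*Rashid₃* c-commands the anaphor within its binding domain → licit binder.
*Tariq₄* does not c-command the anaphor → cannot bind it.
*Ahmad₅* does not c-command the anaphor → cannot bind it.

{3}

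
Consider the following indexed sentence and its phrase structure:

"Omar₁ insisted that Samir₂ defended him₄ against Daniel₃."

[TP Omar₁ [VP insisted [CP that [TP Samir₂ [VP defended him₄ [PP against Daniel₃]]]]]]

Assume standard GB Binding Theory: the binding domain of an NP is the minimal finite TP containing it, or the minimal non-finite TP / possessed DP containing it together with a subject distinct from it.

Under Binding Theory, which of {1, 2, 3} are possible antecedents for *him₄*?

{1}

*him* is a pronoun, so Principle B applies: it must be free in its binding domain.
Binding domain of *him₄*: the embedded TP, whose subject is Samir₂.
*Omar₁* c-commands the pronoun but from outside its binding domain, and is not c-commanded by it → coindexation permitted.
*Samir₂* c-commands the pronoun within its binding domain → coindexation would violate Principle B.
*Daniel₃*: the pronoun c-commands this R-expression → coindexation would violate Principle C on *Daniel₃*.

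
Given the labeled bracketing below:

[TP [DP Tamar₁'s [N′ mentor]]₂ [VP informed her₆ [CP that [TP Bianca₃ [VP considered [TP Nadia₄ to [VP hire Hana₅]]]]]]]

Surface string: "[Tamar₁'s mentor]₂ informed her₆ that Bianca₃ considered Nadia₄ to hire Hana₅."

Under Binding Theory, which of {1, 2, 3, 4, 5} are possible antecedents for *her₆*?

*her* is a pronoun, so Principle B applies: it must be free in its binding domain.
Binding domain of *her₆*: the matrix TP, whose subject is [Tamar₁'s mentor]₂.
*Tamar₁* and the pronoun do not c-command one another → neither Principle B nor Principle C is at stake; coindexation permitted.
*[Tamar₁'s mentor]₂* c-commands the pronoun within its binding domain → coindexation would violate Principle B.
*Bianca₃*: the pronoun c-commands this R-expression → coindexation would violate Principle C on *Bianca₃*.
*Nadia₄*: the pronoun c-commands this R-expression → coindexation would violate Principle C on *Nadia₄*.
*Hana₅*: the pronoun c-commands this R-expression → coindexation would violate Principle C on *Hana₅*.

{1}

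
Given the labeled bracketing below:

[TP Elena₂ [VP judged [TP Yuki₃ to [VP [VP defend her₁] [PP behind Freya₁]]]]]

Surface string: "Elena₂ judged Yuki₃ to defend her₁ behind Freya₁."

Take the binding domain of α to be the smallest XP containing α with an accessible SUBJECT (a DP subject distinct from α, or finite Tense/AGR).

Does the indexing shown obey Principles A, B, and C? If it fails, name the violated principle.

grammatical

The two coindexed NPs are *Freya₁* and *her₁*.
*her₁* is a pronoun; its binding domain is the embedded TP, whose subject is Yuki₃. Within that domain it is c-commanded only by *Yuki₃*, which carries a different index — the pronoun is free locally, so Principle B holds.
*Freya₁* is an R-expression; *her₁* does not c-command it, and no other NP shares its index, so Principle C is satisfied.
All principles are respected.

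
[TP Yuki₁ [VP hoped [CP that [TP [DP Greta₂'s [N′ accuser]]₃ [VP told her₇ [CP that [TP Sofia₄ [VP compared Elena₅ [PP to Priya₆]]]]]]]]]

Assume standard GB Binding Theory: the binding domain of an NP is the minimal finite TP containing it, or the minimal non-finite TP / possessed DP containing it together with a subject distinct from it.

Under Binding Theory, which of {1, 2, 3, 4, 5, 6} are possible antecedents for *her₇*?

*her* is a pronoun, so Principle B applies: it must be free in its binding domain.
Binding domain of *her₇*: the embedded TP, whose subject is [Greta₂'s accuser]₃.
*Yuki₁* c-commands the pronoun but from outside its binding domain, and is not c-commanded by it → coindexation permitted.
*Greta₂* and the pronoun do not c-command one another → neither Principle B nor Principle C is at stake; coindexation permitted.
*[Greta₂'s accuser]₃* c-commands the pronoun within its binding domain → coindexation would violate Principle B.
*Sofia₄*: the pronoun c-commands this R-expression → coindexation would violate Principle C on *Sofia₄*.
*Elena₅*: the pronoun c-commands this R-expression → coindexation would violate Principle C on *Elena₅*.
*Priya₆*: the pronoun c-commands this R-expression → coindexation would violate Principle C on *Priya₆*.

{1, 2}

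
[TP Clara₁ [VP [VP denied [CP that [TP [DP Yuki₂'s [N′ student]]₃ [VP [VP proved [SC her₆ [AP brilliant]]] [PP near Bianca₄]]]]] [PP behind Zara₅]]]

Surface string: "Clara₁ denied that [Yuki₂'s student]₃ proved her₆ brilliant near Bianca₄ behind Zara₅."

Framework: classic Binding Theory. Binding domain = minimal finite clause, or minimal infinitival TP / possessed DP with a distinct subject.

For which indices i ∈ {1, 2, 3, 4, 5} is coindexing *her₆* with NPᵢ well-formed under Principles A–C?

*her* is a pronoun, so Principle B applies: it must be free in its binding domain.
Binding domain of *her₆*: the embedded TP, whose subject is [Yuki₂'s student]₃.
*Clara₁* c-commands the pronoun but from outside its binding domain, and is not c-commanded by it → coindexation permitted.
*Yuki₂* and the pronoun do not c-command one another → neither Principle B nor Principle C is at stake; coindexation permitted.
*[Yuki₂'s student]₃* c-commands the pronoun within its binding domain → coindexation would violate Principle B.
*Bianca₄* and the pronoun do not c-command one another → neither Principle B nor Principle C is at stake; coindexation permitted.
*Zara₅* and the pronoun do not c-command one another → neither Principle B nor Principle C is at stake; coindexation permitted.

{1, 2, 4, 5}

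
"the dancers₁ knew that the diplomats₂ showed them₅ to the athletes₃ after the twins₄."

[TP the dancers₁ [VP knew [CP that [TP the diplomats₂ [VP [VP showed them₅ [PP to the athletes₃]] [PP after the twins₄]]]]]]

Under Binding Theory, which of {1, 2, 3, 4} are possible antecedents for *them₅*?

*them* is a pronoun, so Principle B applies: it must be free in its binding domain.
Binding domain of *them₅*: the embedded TP, whose subject is the diplomats₂.
*the dancers₁* c-commands the pronoun but from outside its binding domain, and is not c-commanded by it → coindexation permitted.
*the diplomats₂* c-commands the pronoun within its binding domain → coindexation would violate Principle B.
*the athletes₃*: the pronoun c-commands this R-expression → coindexation would violate Principle C on *the athletes₃*.
*the twins₄* and the pronoun do not c-command one another → neither Principle B nor Principle C is at stake; coindexation permitted.

{1, 4}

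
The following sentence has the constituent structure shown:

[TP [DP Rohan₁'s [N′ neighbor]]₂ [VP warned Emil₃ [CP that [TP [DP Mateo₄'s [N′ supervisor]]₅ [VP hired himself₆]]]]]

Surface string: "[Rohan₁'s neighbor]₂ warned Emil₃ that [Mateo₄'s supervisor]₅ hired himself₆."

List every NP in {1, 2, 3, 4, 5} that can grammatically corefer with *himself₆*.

{5}

*himself* is an anaphor, so Principle A applies: it must be bound in its binding domain.
Binding domain of *himself₆*: the embedded TP, whose subject is [Mateo₄'s supervisor]₅.
*Rohan₁* does not c-command the anaphor → cannot bind it.
*[Rohan₁'s neighbor]₂* c-commands the anaphor but is outside its binding domain → cannot satisfy Principle A.
*Emil₃* c-commands the anaphor but is outside its binding domain → cannot satisfy Principle A.
*Mateo₄* does not c-command the anaphor → cannot bind it.
*[Mateo₄'s supervisor]₅* c-commands the anaphor within its binding domain → licit binder.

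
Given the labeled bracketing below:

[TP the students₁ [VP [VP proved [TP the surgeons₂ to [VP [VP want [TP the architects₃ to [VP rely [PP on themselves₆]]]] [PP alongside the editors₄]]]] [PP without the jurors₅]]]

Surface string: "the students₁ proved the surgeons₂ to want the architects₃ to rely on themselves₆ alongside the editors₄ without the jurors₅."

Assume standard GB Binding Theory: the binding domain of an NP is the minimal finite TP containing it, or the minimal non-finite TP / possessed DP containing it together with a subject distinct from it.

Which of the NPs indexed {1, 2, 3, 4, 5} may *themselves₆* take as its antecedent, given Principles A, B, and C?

*themselves* is an anaphor, so Principle A applies: it must be bound in its binding domain.
Binding domain of *themselves₆*: the embedded TP, whose subject is the architects₃.
*the students₁* c-commands the anaphor but is outside its binding domain → cannot satisfy Principle A.
*the surgeons₂* c-commands the anaphor but is outside its binding domain → cannot satisfy Principle A.
*the architects₃* c-commands the anaphor within its binding domain → licit binder.
*the editors₄* does not c-command the anaphor → cannot bind it.
*the jurors₅* does not c-command the anaphor → cannot bind it.

{3}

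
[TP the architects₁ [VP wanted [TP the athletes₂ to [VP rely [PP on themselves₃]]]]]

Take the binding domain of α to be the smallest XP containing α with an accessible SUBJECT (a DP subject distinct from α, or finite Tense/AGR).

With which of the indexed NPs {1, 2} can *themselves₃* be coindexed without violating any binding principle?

*themselves* is an anaphor, so Principle A applies: it must be bound in its binding domain.
Binding domain of *themselves₃*: the embedded TP, whose subject is the athletes₂.
*the architects₁* c-commands the anaphor but is outside its binding domain → cannot satisfy Principle A.
*the athletes₂* c-commands the anaphor within its binding domain → licit binder.

{2}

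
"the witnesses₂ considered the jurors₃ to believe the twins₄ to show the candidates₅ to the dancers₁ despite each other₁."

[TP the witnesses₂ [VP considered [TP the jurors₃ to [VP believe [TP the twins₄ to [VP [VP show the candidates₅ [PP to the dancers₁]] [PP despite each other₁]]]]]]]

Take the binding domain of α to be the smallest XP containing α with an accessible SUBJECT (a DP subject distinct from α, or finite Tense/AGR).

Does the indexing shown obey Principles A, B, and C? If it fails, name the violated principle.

Principle A

The two coindexed NPs are *the dancers₁* and *each other₁*.
*each other₁* is an anaphor. Principle A requires it to be bound within its binding domain — the embedded TP, whose subject is the twins₄.
Within that domain it is c-commanded by *the twins₄*, which does not share its index.
*the dancers₁* does not c-command the anaphor at all.
The anaphor is unbound in its domain → Principle A violation.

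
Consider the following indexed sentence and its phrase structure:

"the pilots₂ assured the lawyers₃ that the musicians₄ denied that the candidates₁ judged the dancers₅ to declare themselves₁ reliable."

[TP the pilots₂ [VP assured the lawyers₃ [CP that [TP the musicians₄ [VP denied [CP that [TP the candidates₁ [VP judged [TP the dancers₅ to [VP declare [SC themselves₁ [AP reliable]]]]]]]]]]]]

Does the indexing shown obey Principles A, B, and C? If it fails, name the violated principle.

Principle A

The two coindexed NPs are *the candidates₁* and *themselves₁*.
*themselves₁* is an anaphor. Principle A requires it to be bound within its binding domain — the embedded TP, whose subject is the dancers₅.
Within that domain it is c-commanded by *the dancers₅*, which does not share its index.
*the candidates₁* does c-command the anaphor, but from outside its binding domain.
The anaphor is unbound in its domain → Principle A violation.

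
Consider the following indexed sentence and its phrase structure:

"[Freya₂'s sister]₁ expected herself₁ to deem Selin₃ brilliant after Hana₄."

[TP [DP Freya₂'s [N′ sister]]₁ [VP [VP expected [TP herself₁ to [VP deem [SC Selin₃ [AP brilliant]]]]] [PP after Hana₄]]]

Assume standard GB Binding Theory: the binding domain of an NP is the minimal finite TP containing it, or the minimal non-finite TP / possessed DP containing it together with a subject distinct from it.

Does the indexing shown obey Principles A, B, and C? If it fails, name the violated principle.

grammatical

The two coindexed NPs are *[Freya₂'s sister]₁* and *herself₁*.
*herself₁* is an anaphor; its binding domain is the matrix TP, whose subject is [Freya₂'s sister]₁. *[Freya₂'s sister]₁* c-commands it within that domain and shares its index, so Principle A is satisfied.
*[Freya₂'s sister]₁* is an R-expression; *herself₁* does not c-command it, and no other NP shares its index, so Principle C is satisfied.
All principles are respected.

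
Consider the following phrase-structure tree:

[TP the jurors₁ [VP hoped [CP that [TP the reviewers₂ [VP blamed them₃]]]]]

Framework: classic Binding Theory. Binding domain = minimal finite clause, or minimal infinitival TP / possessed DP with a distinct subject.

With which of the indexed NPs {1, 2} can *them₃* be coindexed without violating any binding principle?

{1}

*them* is a pronoun, so Principle B applies: it must be free in its binding domain.
Binding domain of *them₃*: the embedded TP, whose subject is the reviewers₂.
*the jurors₁* c-commands the pronoun but from outside its binding domain, and is not c-commanded by it → coindexation permitted.
*the reviewers₂* c-commands the pronoun within its binding domain → coindexation would violate Principle B.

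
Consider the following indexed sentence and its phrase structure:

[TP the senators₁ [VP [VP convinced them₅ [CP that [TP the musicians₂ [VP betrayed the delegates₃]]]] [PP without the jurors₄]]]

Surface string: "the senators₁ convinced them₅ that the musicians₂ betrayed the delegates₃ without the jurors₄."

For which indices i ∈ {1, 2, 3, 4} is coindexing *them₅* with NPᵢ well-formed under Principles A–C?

{4}

*them* is a pronoun, so Principle B applies: it must be free in its binding domain.
Binding domain of *them₅*: the matrix TP, whose subject is the senators₁.
*the senators₁* c-commands the pronoun within its binding domain → coindexation would violate Principle B.
*the musicians₂*: the pronoun c-commands this R-expression → coindexation would violate Principle C on *the musicians₂*.
*the delegates₃*: the pronoun c-commands this R-expression → coindexation would violate Principle C on *the delegates₃*.
*the jurors₄* and the pronoun do not c-command one another → neither Principle B nor Principle C is at stake; coindexation permitted.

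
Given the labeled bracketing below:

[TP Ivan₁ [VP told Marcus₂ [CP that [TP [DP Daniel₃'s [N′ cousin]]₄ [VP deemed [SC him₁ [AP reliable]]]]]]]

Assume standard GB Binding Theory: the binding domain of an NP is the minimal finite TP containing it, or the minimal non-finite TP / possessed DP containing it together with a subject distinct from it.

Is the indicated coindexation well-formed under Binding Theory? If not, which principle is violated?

The two coindexed NPs are *Ivan₁* and *him₁*.
*him₁* is a pronoun; its binding domain is the embedded TP, whose subject is [Daniel₃'s cousin]₄. Within that domain it is c-commanded only by *[Daniel₃'s cousin]₄*, which carries a different index — the pronoun is free locally, so Principle B holds.
*Ivan₁* is an R-expression; *him₁* does not c-command it, and no other NP shares its index, so Principle C is satisfied.
All principles are respected.

grammatical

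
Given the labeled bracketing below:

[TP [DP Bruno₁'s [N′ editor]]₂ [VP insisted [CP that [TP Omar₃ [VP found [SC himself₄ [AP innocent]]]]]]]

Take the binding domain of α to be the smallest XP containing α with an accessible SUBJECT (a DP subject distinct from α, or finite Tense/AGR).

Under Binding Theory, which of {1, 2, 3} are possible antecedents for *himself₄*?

*himself* is an anaphor, so Principle A applies: it must be bound in its binding domain.
Binding domain of *himself₄*: the embedded TP, whose subject is Omar₃.
*Bruno₁* does not c-command the anaphor → cannot bind it.
*[Bruno₁'s editor]₂* c-commands the anaphor but is outside its binding domain → cannot satisfy Principle A.
*Omar₃* c-commands the anaphor within its binding domain → licit binder.

{3}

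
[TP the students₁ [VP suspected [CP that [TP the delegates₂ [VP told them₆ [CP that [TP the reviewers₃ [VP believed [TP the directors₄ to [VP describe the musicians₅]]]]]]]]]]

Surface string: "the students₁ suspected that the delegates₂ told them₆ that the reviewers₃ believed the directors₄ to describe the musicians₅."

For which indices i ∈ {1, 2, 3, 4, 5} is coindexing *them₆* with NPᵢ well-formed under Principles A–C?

{1}

*them* is a pronoun, so Principle B applies: it must be free in its binding domain.
Binding domain of *them₆*: the embedded TP, whose subject is the delegates₂.
*the students₁* c-commands the pronoun but from outside its binding domain, and is not c-commanded by it → coindexation permitted.
*the delegates₂* c-commands the pronoun within its binding domain → coindexation would violate Principle B.
*the reviewers₃*: the pronoun c-commands this R-expression → coindexation would violate Principle C on *the reviewers₃*.
*the directors₄*: the pronoun c-commands this R-expression → coindexation would violate Principle C on *the directors₄*.
*the musicians₅*: the pronoun c-commands this R-expression → coindexation would violate Principle C on *the musicians₅*.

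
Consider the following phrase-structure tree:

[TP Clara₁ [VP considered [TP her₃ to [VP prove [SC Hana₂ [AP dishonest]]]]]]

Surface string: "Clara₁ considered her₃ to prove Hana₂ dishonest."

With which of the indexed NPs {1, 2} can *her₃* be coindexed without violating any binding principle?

*her* is a pronoun, so Principle B applies: it must be free in its binding domain.
Binding domain of *her₃*: the matrix TP, whose subject is Clara₁.
*Clara₁* c-commands the pronoun within its binding domain → coindexation would violate Principle B.
*Hana₂*: the pronoun c-commands this R-expression → coindexation would violate Principle C on *Hana₂*.

none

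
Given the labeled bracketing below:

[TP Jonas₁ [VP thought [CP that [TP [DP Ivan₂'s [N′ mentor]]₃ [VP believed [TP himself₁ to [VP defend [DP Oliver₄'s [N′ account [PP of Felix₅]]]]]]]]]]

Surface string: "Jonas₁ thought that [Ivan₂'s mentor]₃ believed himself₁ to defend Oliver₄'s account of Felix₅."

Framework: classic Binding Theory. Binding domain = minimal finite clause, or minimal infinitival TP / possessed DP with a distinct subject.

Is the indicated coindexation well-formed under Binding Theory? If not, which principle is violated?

The two coindexed NPs are *Jonas₁* and *himself₁*.
*himself₁* is an anaphor. Principle A requires it to be bound within its binding domain — the embedded TP, whose subject is [Ivan₂'s mentor]₃.
Within that domain it is c-commanded by *[Ivan₂'s mentor]₃*, which does not share its index.
*Jonas₁* does c-command the anaphor, but from outside its binding domain.
The anaphor is unbound in its domain → Principle A violation.

Principle A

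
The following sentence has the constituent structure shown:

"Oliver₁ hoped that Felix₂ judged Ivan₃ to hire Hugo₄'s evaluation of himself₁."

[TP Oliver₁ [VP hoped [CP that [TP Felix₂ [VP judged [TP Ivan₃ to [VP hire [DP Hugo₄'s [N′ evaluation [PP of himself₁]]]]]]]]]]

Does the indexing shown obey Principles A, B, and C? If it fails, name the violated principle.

The two coindexed NPs are *Oliver₁* and *himself₁*.
*himself₁* is an anaphor. Principle A requires it to be bound within its binding domain — the possessed DP, whose subject is Hugo₄.
Within that domain it is c-commanded by *Hugo₄*, which does not share its index.
*Oliver₁* does c-command the anaphor, but from outside its binding domain.
The anaphor is unbound in its domain → Principle A violation.

Principle A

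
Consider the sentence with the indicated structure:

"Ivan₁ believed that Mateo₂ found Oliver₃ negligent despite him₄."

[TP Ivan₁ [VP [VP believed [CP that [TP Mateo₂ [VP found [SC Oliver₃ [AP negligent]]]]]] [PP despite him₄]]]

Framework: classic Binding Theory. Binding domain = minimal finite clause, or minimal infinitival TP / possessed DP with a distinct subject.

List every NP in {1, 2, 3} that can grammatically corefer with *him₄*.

*him* is a pronoun, so Principle B applies: it must be free in its binding domain.
Binding domain of *him₄*: the matrix TP, whose subject is Ivan₁.
*Ivan₁* c-commands the pronoun within its binding domain → coindexation would violate Principle B.
*Mateo₂* and the pronoun do not c-command one another → neither Principle B nor Principle C is at stake; coindexation permitted.
*Oliver₃* and the pronoun do not c-command one another → neither Principle B nor Principle C is at stake; coindexation permitted.

{2, 3}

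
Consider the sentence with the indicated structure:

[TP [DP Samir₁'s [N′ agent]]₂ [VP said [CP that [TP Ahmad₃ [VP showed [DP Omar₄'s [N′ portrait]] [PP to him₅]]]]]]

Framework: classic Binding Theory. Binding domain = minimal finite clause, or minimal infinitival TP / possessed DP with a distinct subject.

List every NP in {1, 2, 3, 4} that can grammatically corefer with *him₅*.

*him* is a pronoun, so Principle B applies: it must be free in its binding domain.
Binding domain of *him₅*: the embedded TP, whose subject is Ahmad₃.
*Samir₁* and the pronoun do not c-command one another → neither Principle B nor Principle C is at stake; coindexation permitted.
*[Samir₁'s agent]₂* c-commands the pronoun but from outside its binding domain, and is not c-commanded by it → coindexation permitted.
*Ahmad₃* c-commands the pronoun within its binding domain → coindexation would violate Principle B.
*Omar₄* and the pronoun do not c-command one another → neither Principle B nor Principle C is at stake; coindexation permitted.

{1, 2, 4}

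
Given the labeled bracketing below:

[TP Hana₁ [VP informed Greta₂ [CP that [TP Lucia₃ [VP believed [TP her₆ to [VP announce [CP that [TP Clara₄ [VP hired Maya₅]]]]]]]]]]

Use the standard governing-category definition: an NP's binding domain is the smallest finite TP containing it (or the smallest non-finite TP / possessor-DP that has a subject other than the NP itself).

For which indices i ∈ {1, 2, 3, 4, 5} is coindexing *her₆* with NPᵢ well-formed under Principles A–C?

*her* is a pronoun, so Principle B applies: it must be free in its binding domain.
Binding domain of *her₆*: the embedded TP, whose subject is Lucia₃.
*Hana₁* c-commands the pronoun but from outside its binding domain, and is not c-commanded by it → coindexation permitted.
*Greta₂* c-commands the pronoun but from outside its binding domain, and is not c-commanded by it → coindexation permitted.
*Lucia₃* c-commands the pronoun within its binding domain → coindexation would violate Principle B.
*Clara₄*: the pronoun c-commands this R-expression → coindexation would violate Principle C on *Clara₄*.
*Maya₅*: the pronoun c-commands this R-expression → coindexation would violate Principle C on *Maya₅*.

{1, 2}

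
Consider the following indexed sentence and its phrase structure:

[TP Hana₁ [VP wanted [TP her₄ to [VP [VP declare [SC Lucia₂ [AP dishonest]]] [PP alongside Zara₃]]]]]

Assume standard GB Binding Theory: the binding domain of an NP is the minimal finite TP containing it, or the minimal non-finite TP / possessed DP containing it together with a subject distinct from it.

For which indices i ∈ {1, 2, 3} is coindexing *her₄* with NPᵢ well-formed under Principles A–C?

*her* is a pronoun, so Principle B applies: it must be free in its binding domain.
Binding domain of *her₄*: the matrix TP, whose subject is Hana₁.
*Hana₁* c-commands the pronoun within its binding domain → coindexation would violate Principle B.
*Lucia₂*: the pronoun c-commands this R-expression → coindexation would violate Principle C on *Lucia₂*.
*Zara₃*: the pronoun c-commands this R-expression → coindexation would violate Principle C on *Zara₃*.

none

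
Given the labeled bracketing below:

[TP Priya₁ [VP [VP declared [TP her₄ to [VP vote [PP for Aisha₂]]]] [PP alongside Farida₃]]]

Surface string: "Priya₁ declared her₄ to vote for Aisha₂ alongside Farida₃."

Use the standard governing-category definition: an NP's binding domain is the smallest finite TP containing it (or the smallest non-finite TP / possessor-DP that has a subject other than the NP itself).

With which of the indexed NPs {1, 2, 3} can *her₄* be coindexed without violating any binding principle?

{3}

*her* is a pronoun, so Principle B applies: it must be free in its binding domain.
Binding domain of *her₄*: the matrix TP, whose subject is Priya₁.
*Priya₁* c-commands the pronoun within its binding domain → coindexation would violate Principle B.
*Aisha₂*: the pronoun c-commands this R-expression → coindexation would violate Principle C on *Aisha₂*.
*Farida₃* and the pronoun do not c-command one another → neither Principle B nor Principle C is at stake; coindexation permitted.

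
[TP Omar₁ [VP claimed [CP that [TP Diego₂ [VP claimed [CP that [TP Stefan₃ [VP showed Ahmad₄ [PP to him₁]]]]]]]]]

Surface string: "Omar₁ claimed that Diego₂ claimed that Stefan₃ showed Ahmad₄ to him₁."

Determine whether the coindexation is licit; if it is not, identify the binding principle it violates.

The two coindexed NPs are *Omar₁* and *him₁*.
*him₁* is a pronoun; its binding domain is the embedded TP, whose subject is Stefan₃. Within that domain it is c-commanded only by *Stefan₃*, *Ahmad₄*, which carry a different index — the pronoun is free locally, so Principle B holds.
*Omar₁* is an R-expression; *him₁* does not c-command it, and no other NP shares its index, so Principle C is satisfied.
All principles are respected.

grammatical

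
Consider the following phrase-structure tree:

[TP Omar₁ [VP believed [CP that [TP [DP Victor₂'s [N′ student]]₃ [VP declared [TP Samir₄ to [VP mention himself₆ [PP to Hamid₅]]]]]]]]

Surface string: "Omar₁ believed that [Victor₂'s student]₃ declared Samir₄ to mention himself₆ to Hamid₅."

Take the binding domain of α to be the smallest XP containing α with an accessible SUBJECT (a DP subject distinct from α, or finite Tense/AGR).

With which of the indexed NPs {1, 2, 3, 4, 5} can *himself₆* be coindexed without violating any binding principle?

{4}

*himself* is an anaphor, so Principle A applies: it must be bound in its binding domain.
Binding domain of *himself₆*: the embedded TP, whose subject is Samir₄.
*Omar₁* c-commands the anaphor but is outside its binding domain → cannot satisfy Principle A.
*Victor₂* does not c-command the anaphor → cannot bind it.
*[Victor₂'s student]₃* c-commands the anaphor but is outside its binding domain → cannot satisfy Principle A.
*Samir₄* c-commands the anaphor within its binding domain → licit binder.
*Hamid₅* does not c-command the anaphor → cannot bind it.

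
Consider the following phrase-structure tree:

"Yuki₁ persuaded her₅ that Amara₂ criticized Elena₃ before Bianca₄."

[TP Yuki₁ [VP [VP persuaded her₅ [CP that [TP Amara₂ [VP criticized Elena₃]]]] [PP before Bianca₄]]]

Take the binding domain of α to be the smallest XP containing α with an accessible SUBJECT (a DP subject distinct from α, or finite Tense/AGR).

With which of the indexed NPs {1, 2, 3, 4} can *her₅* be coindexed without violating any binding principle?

{4}

*her* is a pronoun, so Principle B applies: it must be free in its binding domain.
Binding domain of *her₅*: the matrix TP, whose subject is Yuki₁.
*Yuki₁* c-commands the pronoun within its binding domain → coindexation would violate Principle B.
*Amara₂*: the pronoun c-commands this R-expression → coindexation would violate Principle C on *Amara₂*.
*Elena₃*: the pronoun c-commands this R-expression → coindexation would violate Principle C on *Elena₃*.
*Bianca₄* and the pronoun do not c-command one another → neither Principle B nor Principle C is at stake; coindexation permitted.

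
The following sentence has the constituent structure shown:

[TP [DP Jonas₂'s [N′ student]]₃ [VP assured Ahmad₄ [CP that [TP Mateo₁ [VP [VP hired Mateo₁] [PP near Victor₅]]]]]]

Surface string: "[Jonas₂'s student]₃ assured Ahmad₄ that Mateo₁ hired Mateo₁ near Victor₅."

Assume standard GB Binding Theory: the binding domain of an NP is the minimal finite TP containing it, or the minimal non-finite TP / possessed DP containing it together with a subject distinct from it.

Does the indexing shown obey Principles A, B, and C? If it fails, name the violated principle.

Principle C

The two coindexed NPs are *Mateo₁* (the lower occurrence) and *Mateo₁* (the higher occurrence).
*Mateo₁* (the lower occurrence) is an R-expression. Principle C requires it to be free everywhere.
*Mateo₁* (the higher occurrence) c-commands it and carries the same index.
The R-expression is bound → Principle C violation.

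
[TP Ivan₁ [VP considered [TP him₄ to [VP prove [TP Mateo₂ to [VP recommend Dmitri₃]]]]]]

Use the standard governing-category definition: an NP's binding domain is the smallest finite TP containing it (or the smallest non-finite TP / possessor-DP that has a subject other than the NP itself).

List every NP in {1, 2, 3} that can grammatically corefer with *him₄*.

*him* is a pronoun, so Principle B applies: it must be free in its binding domain.
Binding domain of *him₄*: the matrix TP, whose subject is Ivan₁.
*Ivan₁* c-commands the pronoun within its binding domain → coindexation would violate Principle B.
*Mateo₂*: the pronoun c-commands this R-expression → coindexation would violate Principle C on *Mateo₂*.
*Dmitri₃*: the pronoun c-commands this R-expression → coindexation would violate Principle C on *Dmitri₃*.

none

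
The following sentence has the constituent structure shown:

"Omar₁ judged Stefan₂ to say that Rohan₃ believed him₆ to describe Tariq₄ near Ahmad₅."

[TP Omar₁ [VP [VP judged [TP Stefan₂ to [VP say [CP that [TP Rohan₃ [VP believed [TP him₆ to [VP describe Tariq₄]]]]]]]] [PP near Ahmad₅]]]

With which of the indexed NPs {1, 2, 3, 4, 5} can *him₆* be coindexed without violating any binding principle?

*him* is a pronoun, so Principle B applies: it must be free in its binding domain.
Binding domain of *him₆*: the embedded TP, whose subject is Rohan₃.
*Omar₁* c-commands the pronoun but from outside its binding domain, and is not c-commanded by it → coindexation permitted.
*Stefan₂* c-commands the pronoun but from outside its binding domain, and is not c-commanded by it → coindexation permitted.
*Rohan₃* c-commands the pronoun within its binding domain → coindexation would violate Principle B.
*Tariq₄*: the pronoun c-commands this R-expression → coindexation would violate Principle C on *Tariq₄*.
*Ahmad₅* and the pronoun do not c-command one another → neither Principle B nor Principle C is at stake; coindexation permitted.

{1, 2, 5}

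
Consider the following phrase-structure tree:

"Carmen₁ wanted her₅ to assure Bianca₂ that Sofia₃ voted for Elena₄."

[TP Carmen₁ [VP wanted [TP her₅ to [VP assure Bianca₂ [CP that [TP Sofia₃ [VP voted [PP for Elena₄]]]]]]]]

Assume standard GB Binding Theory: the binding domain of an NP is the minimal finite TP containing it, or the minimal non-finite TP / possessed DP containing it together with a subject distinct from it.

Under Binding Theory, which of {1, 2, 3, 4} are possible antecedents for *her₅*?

none

*her* is a pronoun, so Principle B applies: it must be free in its binding domain.
Binding domain of *her₅*: the matrix TP, whose subject is Carmen₁.
*Carmen₁* c-commands the pronoun within its binding domain → coindexation would violate Principle B.
*Bianca₂*: the pronoun c-commands this R-expression → coindexation would violate Principle C on *Bianca₂*.
*Sofia₃*: the pronoun c-commands this R-expression → coindexation would violate Principle C on *Sofia₃*.
*Elena₄*: the pronoun c-commands this R-expression → coindexation would violate Principle C on *Elena₄*.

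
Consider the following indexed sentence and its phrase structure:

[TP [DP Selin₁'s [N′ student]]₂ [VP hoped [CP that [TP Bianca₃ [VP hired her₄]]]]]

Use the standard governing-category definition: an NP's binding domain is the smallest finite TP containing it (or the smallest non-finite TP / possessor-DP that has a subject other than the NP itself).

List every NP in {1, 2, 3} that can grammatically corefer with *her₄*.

{1, 2}

*her* is a pronoun, so Principle B applies: it must be free in its binding domain.
Binding domain of *her₄*: the embedded TP, whose subject is Bianca₃.
*Selin₁* and the pronoun do not c-command one another → neither Principle B nor Principle C is at stake; coindexation permitted.
*[Selin₁'s student]₂* c-commands the pronoun but from outside its binding domain, and is not c-commanded by it → coindexation permitted.
*Bianca₃* c-commands the pronoun within its binding domain → coindexation would violate Principle B.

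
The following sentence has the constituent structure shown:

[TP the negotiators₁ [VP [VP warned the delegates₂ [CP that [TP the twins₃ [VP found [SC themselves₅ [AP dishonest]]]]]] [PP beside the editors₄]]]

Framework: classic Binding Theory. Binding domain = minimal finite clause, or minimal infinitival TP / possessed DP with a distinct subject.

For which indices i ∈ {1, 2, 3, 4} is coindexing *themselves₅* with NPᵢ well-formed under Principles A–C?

{3}

*themselves* is an anaphor, so Principle A applies: it must be bound in its binding domain.
Binding domain of *themselves₅*: the embedded TP, whose subject is the twins₃.
*the negotiators₁* c-commands the anaphor but is outside its binding domain → cannot satisfy Principle A.
*the delegates₂* c-commands the anaphor but is outside its binding domain → cannot satisfy Principle A.
*the twins₃* c-commands the anaphor within its binding domain → licit binder.
*the editors₄* does not c-command the anaphor → cannot bind it.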